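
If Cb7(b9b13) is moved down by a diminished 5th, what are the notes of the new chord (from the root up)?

F, A, C, Eb, Gb, Db

Transposed root: Cb → F (diminished 5th down). So we spell F dominant seventh flat nine flat thirteen:
- root: F
- major 3rd: A
- perfect 5th: C
- minor 7th: Eb
- minor 9th: Gb
- minor 13th: Db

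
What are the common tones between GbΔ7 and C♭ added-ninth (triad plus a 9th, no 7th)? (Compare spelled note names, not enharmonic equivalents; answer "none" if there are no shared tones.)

GbΔ7: Gb Bb Db F
C♭ added-ninth: Cb Eb Gb Db
Common to both → Gb, Db.

Gb  Db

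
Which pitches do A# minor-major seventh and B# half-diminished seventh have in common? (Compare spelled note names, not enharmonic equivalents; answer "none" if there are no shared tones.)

A# minor-major seventh: A-sharp C-sharp E-sharp G-double-sharp
B# half-diminished seventh: B-sharp D-sharp F-sharp A-sharp
Common to both → A-sharp.

A-sharp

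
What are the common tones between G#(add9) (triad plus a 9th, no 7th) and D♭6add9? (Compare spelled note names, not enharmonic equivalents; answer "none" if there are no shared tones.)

none

G#(add9) = G#, B#, D#, A#.
D♭6add9 = Db, F, Ab, Bb, Eb.
Shared: none.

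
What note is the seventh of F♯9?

E

Root of F♯9 = F#. The 7th is a minor 7th: F# up a minor 7th → E.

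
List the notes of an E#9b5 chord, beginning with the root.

Root E#, quality dominant ninth flat five:
E# — root
G## — major 3rd
B — diminished 5th
D# — minor 7th
F## — major 9th

E#  G##  B  D#  F##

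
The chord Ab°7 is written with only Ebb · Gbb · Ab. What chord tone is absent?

The full Ab°7 chord is Ab, Cb, Ebb, Gbb.
Comparing with the voicing, the minor 3rd (3rd) — Cb — is absent.

Cb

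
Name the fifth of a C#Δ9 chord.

Root of C#Δ9 = C#. The 5th is a perfect 5th: C# up a perfect 5th → G#.

G#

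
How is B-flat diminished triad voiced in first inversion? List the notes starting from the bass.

D-flat – F-flat – B-flat

In root position, B-flat diminished triad is B-flat–D-flat–F-flat.
First inversion puts the third (D-flat) in the bass.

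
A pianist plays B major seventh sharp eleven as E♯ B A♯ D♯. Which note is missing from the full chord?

B major seventh sharp eleven = B, D♯, F♯, A♯, E♯. The voicing lacks the 5th (perfect 5th), F♯.

F♯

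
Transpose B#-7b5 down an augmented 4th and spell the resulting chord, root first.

F# A C E

B# down an augmented 4th → F#. New chord: F# half-diminished seventh.
Root: F#
Minor 3rd (3rd): A
Diminished 5th (5th): C
Minor 7th (7th): E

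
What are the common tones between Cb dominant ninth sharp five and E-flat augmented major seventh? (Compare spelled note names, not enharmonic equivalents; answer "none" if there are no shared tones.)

E-flat, G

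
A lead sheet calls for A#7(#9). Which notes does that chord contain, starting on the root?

A# – C## – E# – G# – B##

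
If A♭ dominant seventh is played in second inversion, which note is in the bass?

Eb

A♭ dominant seventh = Ab–C–Eb–Gb. Second inversion → fifth in the bass = Eb.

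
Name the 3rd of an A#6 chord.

C𝄪

A#6 is built on A♯; its 3rd is a major 3rd above the root.
A third above A uses the letter C, and the major 3rd above A♯ is C𝄪.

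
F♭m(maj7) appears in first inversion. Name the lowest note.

Abb

F♭m(maj7) in root position is Fb–Abb–Cb–Eb.
First inversion places the third in the bass, which is Abb.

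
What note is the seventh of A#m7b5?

G#

Root of A#m7b5 = A#. The 7th is a minor 7th: A# up a minor 7th → G#.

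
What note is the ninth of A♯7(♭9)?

B

A♯7(♭9) is built on A#; its 9th is a minor 9th above the root.
A second above A uses the letter B, and the minor 9th above A# is B.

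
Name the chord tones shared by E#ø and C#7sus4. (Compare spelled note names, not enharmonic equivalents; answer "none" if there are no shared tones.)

G♯, B

E#ø = E♯, G♯, B, D♯.
C#7sus4 = C♯, F♯, G♯, B.
Shared: G♯, B.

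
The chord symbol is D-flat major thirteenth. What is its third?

F

D-flat major thirteenth is built on D-flat; its 3rd is a major 3rd above the root.
A third above D uses the letter F, and the major 3rd above D-flat is F.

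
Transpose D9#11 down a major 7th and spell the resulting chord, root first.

Eb – G – Bb – Db – F – A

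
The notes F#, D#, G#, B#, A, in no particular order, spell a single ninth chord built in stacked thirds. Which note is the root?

G#

Stacking in thirds gives G# – B# – D# – F# – A, so G# is the root — G# dominant seventh flat nine.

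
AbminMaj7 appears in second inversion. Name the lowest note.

E♭

AbminMaj7 = A♭–C♭–E♭–G. Second inversion → fifth in the bass = E♭.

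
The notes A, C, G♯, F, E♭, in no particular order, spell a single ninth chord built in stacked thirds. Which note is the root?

Stacking in thirds gives F – A – C – E♭ – G♯, so F is the root — F dominant seventh sharp nine.

F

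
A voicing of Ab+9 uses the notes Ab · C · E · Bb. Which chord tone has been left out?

Gb

The full Ab+9 chord is Ab, C, E, Gb, Bb.
Comparing with the voicing, the minor 7th (7th) — Gb — is absent.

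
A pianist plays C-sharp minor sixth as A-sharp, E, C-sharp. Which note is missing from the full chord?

G-sharp

The full C-sharp minor sixth chord is C-sharp, E, G-sharp, A-sharp.
Comparing with the voicing, the perfect 5th (5th) — G-sharp — is absent.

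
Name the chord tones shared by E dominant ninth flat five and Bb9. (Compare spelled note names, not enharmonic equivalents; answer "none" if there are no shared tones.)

Bb, D

E dominant ninth flat five: E G# Bb D F#
Bb9: Bb D F Ab C
Common to both → Bb, D.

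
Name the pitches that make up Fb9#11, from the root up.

Root Fb, quality dominant ninth sharp eleven:
Root: Fb
Major 3rd (3rd): Ab
Perfect 5th (5th): Cb
Minor 7th (7th): Ebb
Major 9th (9th): Gb
Augmented 11th (11th): Bb

Fb – Ab – Cb – Ebb – Gb – Bb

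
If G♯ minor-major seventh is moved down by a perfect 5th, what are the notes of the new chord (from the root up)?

Transposed root: G-sharp → C-sharp (perfect 5th down). So we spell C-sharp minor-major seventh:
C-sharp — root
E — minor 3rd
G-sharp — perfect 5th
B-sharp — major 7th

C-sharp E G-sharp B-sharp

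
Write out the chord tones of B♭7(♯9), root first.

B♭7(♯9) is a dominant seventh sharp nine built on Bb.
root → Bb
3rd (major 3rd) → D
5th (perfect 5th) → F
7th (minor 7th) → Ab
9th (augmented 9th) → C#

Bb, D, F, Ab, C#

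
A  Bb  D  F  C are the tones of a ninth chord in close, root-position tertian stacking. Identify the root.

Stacking in thirds gives Bb – D – F – A – C, so Bb is the root — Bb major ninth.

Bb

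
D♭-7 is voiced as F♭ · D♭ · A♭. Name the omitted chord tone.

C♭

The full D♭-7 chord is D♭, F♭, A♭, C♭.
Comparing with the voicing, the minor 7th (7th) — C♭ — is absent.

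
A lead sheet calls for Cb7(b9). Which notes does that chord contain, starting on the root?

Cb Eb Gb Bbb Dbb

Root Cb, quality dominant seventh flat nine:
- root: Cb
- major 3rd: Eb
- perfect 5th: Gb
- minor 7th: Bbb
- minor 9th: Dbb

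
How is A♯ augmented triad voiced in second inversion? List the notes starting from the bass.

A♯ augmented triad = A#–C##–E##; second inversion → fifth (E##) lowest.

E## – A# – C##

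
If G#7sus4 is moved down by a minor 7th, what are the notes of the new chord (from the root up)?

Transposed root: G# → A# (minor 7th down). So we spell A# dominant seventh suspended fourth:
root → A#
4th (perfect 4th) → D#
5th (perfect 5th) → E#
7th (minor 7th) → G#

A#  D#  E#  G#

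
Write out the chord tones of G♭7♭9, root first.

G♭7♭9: dominant seventh flat nine on G♭.
Root: G♭
Major 3rd (3rd): B♭
Perfect 5th (5th): D♭
Minor 7th (7th): F♭
Minor 9th (9th): A𝄫

G♭  B♭  D♭  F♭  A𝄫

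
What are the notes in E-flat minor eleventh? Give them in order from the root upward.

E-flat, G-flat, B-flat, D-flat, F, A-flat

E-flat minor eleventh is a minor eleventh built on E-flat.
- root: E-flat
- minor 3rd: G-flat
- perfect 5th: B-flat
- minor 7th: D-flat
- major 9th: F
- perfect 11th: A-flat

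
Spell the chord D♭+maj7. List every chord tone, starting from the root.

D♭+maj7 is an augmented major seventh built on D♭.
root → D♭
3rd (major 3rd) → F
5th (augmented 5th) → A
7th (major 7th) → C

D♭ – F – A – C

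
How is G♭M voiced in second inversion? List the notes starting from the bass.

Db Gb Bb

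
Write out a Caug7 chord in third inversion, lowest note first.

Bb, C, E, G#

In root position, Caug7 is C–E–G#–Bb.
Third inversion puts the seventh (Bb) in the bass.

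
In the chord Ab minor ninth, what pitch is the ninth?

Ab minor ninth is built on A-flat; its 9th is a major 9th above the root.
A second above A uses the letter B, and the major 9th above A-flat is B-flat.

B-flat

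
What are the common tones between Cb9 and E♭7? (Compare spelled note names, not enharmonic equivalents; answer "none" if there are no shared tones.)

Cb9: Cb Eb Gb Bbb Db
E♭7: Eb G Bb Db
Common to both → Eb, Db.

Eb, Db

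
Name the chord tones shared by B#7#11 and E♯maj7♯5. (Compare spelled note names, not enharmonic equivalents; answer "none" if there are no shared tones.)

B#7#11 = B♯, D𝄪, F𝄪, A♯, E𝄪.
E♯maj7♯5 = E♯, G𝄪, B𝄪, D𝄪.
Shared: D𝄪.

D𝄪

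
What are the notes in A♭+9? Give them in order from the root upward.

Ab C E Gb Bb

A♭+9: dominant ninth sharp five on Ab.
- root: Ab
- major 3rd: C
- augmented 5th: E
- minor 7th: Gb
- major 9th: Bb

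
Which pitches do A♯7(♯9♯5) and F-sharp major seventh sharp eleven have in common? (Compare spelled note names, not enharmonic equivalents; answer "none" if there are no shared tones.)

A#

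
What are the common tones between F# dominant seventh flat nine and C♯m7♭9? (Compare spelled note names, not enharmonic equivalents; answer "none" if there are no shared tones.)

F# dominant seventh flat nine = F#, A#, C#, E, G.
C♯m7♭9 = C#, E, G#, B, D.
Shared: C#, E.

C#, E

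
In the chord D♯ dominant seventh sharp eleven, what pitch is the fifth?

A-sharp

D♯ dominant seventh sharp eleven is built on D-sharp; its 5th is a perfect 5th above the root.
A fifth above D uses the letter A, and the perfect 5th above D-sharp is A-sharp.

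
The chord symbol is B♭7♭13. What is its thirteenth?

B♭7♭13 is built on Bb; its 13th is a minor 13th above the root.
A sixth above B uses the letter G, and the minor 13th above Bb is Gb.

Gb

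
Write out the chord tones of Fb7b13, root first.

Fb7b13 is a dominant seventh flat thirteen built on F♭.
root → F♭
3rd (major 3rd) → A♭
5th (perfect 5th) → C♭
7th (minor 7th) → E𝄫
13th (minor 13th) → D𝄫

F♭ A♭ C♭ E𝄫 D𝄫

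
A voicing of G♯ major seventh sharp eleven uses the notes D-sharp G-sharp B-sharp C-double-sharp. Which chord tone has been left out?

F-double-sharp

The full G♯ major seventh sharp eleven chord is G-sharp, B-sharp, D-sharp, F-double-sharp, C-double-sharp.
Comparing with the voicing, the major 7th (7th) — F-double-sharp — is absent.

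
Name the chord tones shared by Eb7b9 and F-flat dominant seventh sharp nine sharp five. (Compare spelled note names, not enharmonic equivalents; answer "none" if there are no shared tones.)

G, F♭

Eb7b9: E♭ G B♭ D♭ F♭
F-flat dominant seventh sharp nine sharp five: F♭ A♭ C E𝄫 G
Common to both → G, F♭.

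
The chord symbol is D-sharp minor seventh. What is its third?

D-sharp minor seventh is built on D-sharp; its 3rd is a minor 3rd above the root.
A third above D uses the letter F, and the minor 3rd above D-sharp is F-sharp.

F-sharp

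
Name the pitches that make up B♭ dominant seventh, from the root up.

B♭ – D – F – A♭

B♭ dominant seventh is a dominant seventh built on B♭.
Root: B♭
Major 3rd (3rd): D
Perfect 5th (5th): F
Minor 7th (7th): A♭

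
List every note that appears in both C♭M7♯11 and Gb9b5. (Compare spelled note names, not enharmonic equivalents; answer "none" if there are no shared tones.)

Gb, Bb

C♭M7♯11 = Cb, Eb, Gb, Bb, F.
Gb9b5 = Gb, Bb, Dbb, Fb, Ab.
Shared: Gb, Bb.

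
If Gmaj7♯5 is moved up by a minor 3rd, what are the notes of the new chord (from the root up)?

Bb  D  F#  A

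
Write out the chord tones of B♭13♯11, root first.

B♭13♯11 is a dominant thirteenth sharp eleven built on Bb.
Root: Bb
Major 3rd (3rd): D
Perfect 5th (5th): F
Minor 7th (7th): Ab
Major 9th (9th): C
Augmented 11th (11th): E
Major 13th (13th): G

Bb, D, F, Ab, C, E, G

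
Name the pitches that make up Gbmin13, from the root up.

Gbmin13: minor thirteenth on Gb.
- root: Gb
- minor 3rd: Bbb
- perfect 5th: Db
- minor 7th: Fb
- major 9th: Ab
- perfect 11th: Cb
- major 13th: Eb

Gb  Bbb  Db  Fb  Ab  Cb  Eb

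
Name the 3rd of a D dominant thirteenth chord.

F-sharp

Root of D dominant thirteenth = D. The 3rd is a major 3rd: D up a major 3rd → F-sharp.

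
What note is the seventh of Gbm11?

Gbm11 is built on G♭; its 7th is a minor 7th above the root.
A seventh above G uses the letter F, and the minor 7th above G♭ is F♭.

F♭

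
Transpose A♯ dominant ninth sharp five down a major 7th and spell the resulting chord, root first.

B, D#, F##, A, C#

Transposed root: A# → B (major 7th down). So we spell B dominant ninth sharp five:
Root: B
Major 3rd (3rd): D#
Augmented 5th (5th): F##
Minor 7th (7th): A
Major 9th (9th): C#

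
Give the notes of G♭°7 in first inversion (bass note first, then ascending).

B𝄫 – D𝄫 – F𝄫 – G♭

G♭°7 = G♭–B𝄫–D𝄫–F𝄫; first inversion → third (B𝄫) lowest.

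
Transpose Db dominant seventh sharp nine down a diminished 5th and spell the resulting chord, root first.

G, B, D, F, A#

Transposed root: Db → G (diminished 5th down). So we spell G dominant seventh sharp nine:
Root: G
Major 3rd (3rd): B
Perfect 5th (5th): D
Minor 7th (7th): F
Augmented 9th (9th): A#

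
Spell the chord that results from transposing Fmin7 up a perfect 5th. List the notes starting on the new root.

F up a perfect 5th → C. New chord: C minor seventh.
root → C
3rd (minor 3rd) → Eb
5th (perfect 5th) → G
7th (minor 7th) → Bb

C Eb G Bb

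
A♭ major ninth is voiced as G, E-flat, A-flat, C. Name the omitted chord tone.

A♭ major ninth = A-flat, C, E-flat, G, B-flat. The voicing lacks the 9th (major 9th), B-flat.

B-flat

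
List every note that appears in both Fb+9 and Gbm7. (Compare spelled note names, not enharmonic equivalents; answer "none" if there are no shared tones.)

Fb – Gb

Fb+9 = Fb, Ab, C, Ebb, Gb.
Gbm7 = Gb, Bbb, Db, Fb.
Shared: Fb, Gb.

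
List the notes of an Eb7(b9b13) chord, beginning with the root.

Eb, G, Bb, Db, Fb, Cb

Eb7(b9b13): dominant seventh flat nine flat thirteen on Eb.
- root: Eb
- major 3rd: G
- perfect 5th: Bb
- minor 7th: Db
- minor 9th: Fb
- minor 13th: Cb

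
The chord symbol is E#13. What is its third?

G##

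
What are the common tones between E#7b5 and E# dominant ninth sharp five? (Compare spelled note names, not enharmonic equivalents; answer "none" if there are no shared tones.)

E# – G## – D#

E#7b5 = E#, G##, B, D#.
E# dominant ninth sharp five = E#, G##, B##, D#, F##.
Shared: E#, G##, D#.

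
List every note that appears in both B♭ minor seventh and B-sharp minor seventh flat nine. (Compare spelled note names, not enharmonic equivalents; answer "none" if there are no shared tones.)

none

B♭ minor seventh = Bb, Db, F, Ab.
B-sharp minor seventh flat nine = B#, D#, F##, A#, C#.
Shared: none.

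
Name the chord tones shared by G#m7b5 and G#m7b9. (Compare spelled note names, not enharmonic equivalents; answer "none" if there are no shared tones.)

G♯  B  F♯

G#m7b5 = G♯, B, D, F♯.
G#m7b9 = G♯, B, D♯, F♯, A.
Shared: G♯, B, F♯.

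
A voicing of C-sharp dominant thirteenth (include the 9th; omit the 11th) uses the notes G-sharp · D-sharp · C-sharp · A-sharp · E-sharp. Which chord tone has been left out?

B

C-sharp dominant thirteenth = C-sharp, E-sharp, G-sharp, B, D-sharp, A-sharp. The voicing lacks the 7th (minor 7th), B.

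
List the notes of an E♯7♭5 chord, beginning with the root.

E#  G##  B  D#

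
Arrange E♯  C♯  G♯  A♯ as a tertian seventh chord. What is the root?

Arranged so that each adjacent pair is a third by letter name: A♯ – C♯ – E♯ – G♯.
The bottom of that stack, A♯, is the root (this is A♯ minor seventh).

A♯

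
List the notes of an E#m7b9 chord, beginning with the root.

E#, G#, B#, D#, F#

E#m7b9: minor seventh flat nine on E#.
- root: E#
- minor 3rd: G#
- perfect 5th: B#
- minor 7th: D#
- minor 9th: F#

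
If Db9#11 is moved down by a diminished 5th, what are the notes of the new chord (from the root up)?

D♭ down a diminished 5th → G. New chord: G dominant ninth sharp eleven.
root → G
3rd (major 3rd) → B
5th (perfect 5th) → D
7th (minor 7th) → F
9th (major 9th) → A
11th (augmented 11th) → C♯

G, B, D, F, A, C♯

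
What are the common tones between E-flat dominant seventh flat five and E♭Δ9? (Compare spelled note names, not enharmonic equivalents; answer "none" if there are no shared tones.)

E-flat dominant seventh flat five = Eb, G, Bbb, Db.
E♭Δ9 = Eb, G, Bb, D, F.
Shared: Eb, G.

Eb  G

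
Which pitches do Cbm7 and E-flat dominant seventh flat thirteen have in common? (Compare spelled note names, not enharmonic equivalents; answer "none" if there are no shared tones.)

C♭

Cbm7 = C♭, E𝄫, G♭, B𝄫.
E-flat dominant seventh flat thirteen = E♭, G, B♭, D♭, C♭.
Shared: C♭.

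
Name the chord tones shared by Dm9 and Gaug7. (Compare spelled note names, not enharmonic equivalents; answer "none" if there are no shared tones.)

F

Dm9: D F A C E
Gaug7: G B D# F
Common to both → F.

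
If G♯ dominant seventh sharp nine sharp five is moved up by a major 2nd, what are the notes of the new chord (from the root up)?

G-sharp up a major 2nd → A-sharp. New chord: A-sharp dominant seventh sharp nine sharp five.
root → A-sharp
3rd (major 3rd) → C-double-sharp
5th (augmented 5th) → E-double-sharp
7th (minor 7th) → G-sharp
9th (augmented 9th) → B-double-sharp

A-sharp – C-double-sharp – E-double-sharp – G-sharp – B-double-sharp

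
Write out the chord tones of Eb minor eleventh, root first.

Eb minor eleventh: minor eleventh on E-flat.
root → E-flat
3rd (minor 3rd) → G-flat
5th (perfect 5th) → B-flat
7th (minor 7th) → D-flat
9th (major 9th) → F
11th (perfect 11th) → A-flat

E-flat, G-flat, B-flat, D-flat, F, A-flat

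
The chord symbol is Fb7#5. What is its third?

A♭

Fb7#5 is built on F♭; its 3rd is a major 3rd above the root.
A third above F uses the letter A, and the major 3rd above F♭ is A♭.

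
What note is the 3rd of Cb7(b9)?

Cb7(b9) is built on Cb; its 3rd is a major 3rd above the root.
A third above C uses the letter E, and the major 3rd above Cb is Eb.

Eb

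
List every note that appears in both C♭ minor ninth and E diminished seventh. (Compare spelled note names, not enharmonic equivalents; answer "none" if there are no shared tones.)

D-flat

C♭ minor ninth = C-flat, E-double-flat, G-flat, B-double-flat, D-flat.
E diminished seventh = E, G, B-flat, D-flat.
Shared: D-flat.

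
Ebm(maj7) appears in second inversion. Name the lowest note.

Ebm(maj7) in root position is Eb–Gb–Bb–D.
Second inversion places the fifth in the bass, which is Bb.

Bb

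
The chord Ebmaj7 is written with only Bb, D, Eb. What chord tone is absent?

G

Ebmaj7 = Eb, G, Bb, D. The voicing lacks the 3rd (major 3rd), G.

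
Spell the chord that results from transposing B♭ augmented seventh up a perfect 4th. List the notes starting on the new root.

E-flat G B D-flat

A perfect 4th up from B-flat is E-flat, so the new chord is E-flat augmented seventh.
E-flat — root
G — major 3rd
B — augmented 5th
D-flat — minor 7th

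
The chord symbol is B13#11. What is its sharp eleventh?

Root of B13#11 = B. The 11th is an augmented 11th: B up an augmented 11th → E♯.

E♯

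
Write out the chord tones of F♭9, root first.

F♭9: dominant ninth on F♭.
- root: F♭
- major 3rd: A♭
- perfect 5th: C♭
- minor 7th: E𝄫
- major 9th: G♭

F♭ A♭ C♭ E𝄫 G♭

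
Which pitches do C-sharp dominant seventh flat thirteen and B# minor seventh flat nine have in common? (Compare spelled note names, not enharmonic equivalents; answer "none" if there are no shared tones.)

C-sharp dominant seventh flat thirteen = C-sharp, E-sharp, G-sharp, B, A.
B# minor seventh flat nine = B-sharp, D-sharp, F-double-sharp, A-sharp, C-sharp.
Shared: C-sharp.

C-sharp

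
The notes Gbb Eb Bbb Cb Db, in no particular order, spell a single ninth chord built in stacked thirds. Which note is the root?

Stacking in thirds gives Cb – Eb – Gbb – Bbb – Db, so Cb is the root — Cb dominant ninth flat five.

Cb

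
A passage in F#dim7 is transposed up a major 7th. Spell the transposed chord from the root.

A major 7th up from F♯ is E♯, so the new chord is E♯ diminished seventh.
root → E♯
3rd (minor 3rd) → G♯
5th (diminished 5th) → B
7th (diminished 7th) → D

E♯ – G♯ – B – D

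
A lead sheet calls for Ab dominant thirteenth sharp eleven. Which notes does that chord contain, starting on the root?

Root Ab, quality dominant thirteenth sharp eleven:
- root: Ab
- major 3rd: C
- perfect 5th: Eb
- minor 7th: Gb
- major 9th: Bb
- augmented 11th: D
- major 13th: F

Ab C Eb Gb Bb D F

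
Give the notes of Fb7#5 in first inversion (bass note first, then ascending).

Ab  C  Ebb  Fb

Fb7#5 = Fb–Ab–C–Ebb; first inversion → third (Ab) lowest.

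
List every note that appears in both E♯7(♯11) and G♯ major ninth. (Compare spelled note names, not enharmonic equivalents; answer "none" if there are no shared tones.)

B# – D#

E♯7(♯11) = E#, G##, B#, D#, A##.
G♯ major ninth = G#, B#, D#, F##, A#.
Shared: B#, D#.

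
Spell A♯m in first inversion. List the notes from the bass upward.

A♯m = A#–C#–E#; first inversion → third (C#) lowest.

C# – E# – A#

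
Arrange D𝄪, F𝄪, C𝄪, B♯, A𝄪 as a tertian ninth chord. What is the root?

Stacking in thirds gives B♯ – D𝄪 – F𝄪 – A𝄪 – C𝄪, so B♯ is the root — B♯ major ninth.

B♯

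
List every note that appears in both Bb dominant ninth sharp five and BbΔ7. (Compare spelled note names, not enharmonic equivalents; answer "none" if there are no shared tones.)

Bb dominant ninth sharp five: Bb D F# Ab C
BbΔ7: Bb D F A
Common to both → Bb, D.

Bb D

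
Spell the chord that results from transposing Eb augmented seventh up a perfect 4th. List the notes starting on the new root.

A-flat C E G-flat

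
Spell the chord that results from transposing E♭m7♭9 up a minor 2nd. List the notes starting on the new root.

A minor 2nd up from Eb is Fb, so the new chord is Fb minor seventh flat nine.
- root: Fb
- minor 3rd: Abb
- perfect 5th: Cb
- minor 7th: Ebb
- minor 9th: Gbb

Fb, Abb, Cb, Ebb, Gbb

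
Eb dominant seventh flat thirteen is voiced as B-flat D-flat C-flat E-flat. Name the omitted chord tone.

G

The full Eb dominant seventh flat thirteen chord is E-flat, G, B-flat, D-flat, C-flat.
Comparing with the voicing, the major 3rd (3rd) — G — is absent.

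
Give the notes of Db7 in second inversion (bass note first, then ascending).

A♭  C♭  D♭  F

In root position, Db7 is D♭–F–A♭–C♭.
Second inversion puts the fifth (A♭) in the bass.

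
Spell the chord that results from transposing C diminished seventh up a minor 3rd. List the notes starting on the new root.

Eb – Gb – Bbb – Dbb

C up a minor 3rd → Eb. New chord: Eb diminished seventh.
Root: Eb
Minor 3rd (3rd): Gb
Diminished 5th (5th): Bbb
Diminished 7th (7th): Dbb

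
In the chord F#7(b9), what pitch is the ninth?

G

F#7(b9) is built on F♯; its 9th is a minor 9th above the root.
A second above F uses the letter G, and the minor 9th above F♯ is G.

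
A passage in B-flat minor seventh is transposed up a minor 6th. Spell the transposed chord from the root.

Gb, Bbb, Db, Fb

Transposed root: Bb → Gb (minor 6th up). So we spell Gb minor seventh:
Gb — root
Bbb — minor 3rd
Db — perfect 5th
Fb — minor 7th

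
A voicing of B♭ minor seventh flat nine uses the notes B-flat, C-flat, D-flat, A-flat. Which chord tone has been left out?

F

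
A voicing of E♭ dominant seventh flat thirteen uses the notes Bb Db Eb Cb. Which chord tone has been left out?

G

The full E♭ dominant seventh flat thirteen chord is Eb, G, Bb, Db, Cb.
Comparing with the voicing, the major 3rd (3rd) — G — is absent.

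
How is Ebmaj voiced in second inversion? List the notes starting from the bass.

B♭, E♭, G

Ebmaj = E♭–G–B♭; second inversion → fifth (B♭) lowest.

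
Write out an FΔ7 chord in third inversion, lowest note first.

In root position, FΔ7 is F–A–C–E.
Third inversion puts the seventh (E) in the bass.

E, F, A, C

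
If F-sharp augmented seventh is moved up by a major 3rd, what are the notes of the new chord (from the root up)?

A major 3rd up from F-sharp is A-sharp, so the new chord is A-sharp augmented seventh.
- root: A-sharp
- major 3rd: C-double-sharp
- augmented 5th: E-double-sharp
- minor 7th: G-sharp

A-sharp C-double-sharp E-double-sharp G-sharp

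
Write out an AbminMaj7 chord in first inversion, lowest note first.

C♭, E♭, G, A♭

In root position, AbminMaj7 is A♭–C♭–E♭–G.
First inversion puts the third (C♭) in the bass.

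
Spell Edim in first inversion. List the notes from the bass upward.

G, Bb, E

In root position, Edim is E–G–Bb.
First inversion puts the third (G) in the bass.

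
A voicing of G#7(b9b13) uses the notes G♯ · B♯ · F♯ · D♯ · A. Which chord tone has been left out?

E

G#7(b9b13) = G♯, B♯, D♯, F♯, A, E. The voicing lacks the 13th (minor 13th), E.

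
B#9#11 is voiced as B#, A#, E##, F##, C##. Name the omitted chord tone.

B#9#11 = B#, D##, F##, A#, C##, E##. The voicing lacks the 3rd (major 3rd), D##.

D##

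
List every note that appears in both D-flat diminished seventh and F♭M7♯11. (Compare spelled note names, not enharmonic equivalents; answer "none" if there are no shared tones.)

F♭

D-flat diminished seventh = D♭, F♭, A𝄫, C𝄫.
F♭M7♯11 = F♭, A♭, C♭, E♭, B♭.
Shared: F♭.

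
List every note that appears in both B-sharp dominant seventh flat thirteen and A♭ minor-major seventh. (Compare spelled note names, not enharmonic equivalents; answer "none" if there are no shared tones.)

none

B-sharp dominant seventh flat thirteen: B-sharp D-double-sharp F-double-sharp A-sharp G-sharp
A♭ minor-major seventh: A-flat C-flat E-flat G
Common to both → none.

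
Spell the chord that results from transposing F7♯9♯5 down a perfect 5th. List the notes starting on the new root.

Bb – D – F# – Ab – C#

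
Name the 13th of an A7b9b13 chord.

A7b9b13 is built on A; its 13th is a minor 13th above the root.
A sixth above A uses the letter F, and the minor 13th above A is F.

F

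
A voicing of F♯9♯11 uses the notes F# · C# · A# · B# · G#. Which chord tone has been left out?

E

The full F♯9♯11 chord is F#, A#, C#, E, G#, B#.
Comparing with the voicing, the minor 7th (7th) — E — is absent.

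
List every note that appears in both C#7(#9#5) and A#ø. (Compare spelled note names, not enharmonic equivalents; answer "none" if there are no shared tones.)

C#

C#7(#9#5) = C#, E#, G##, B, D##.
A#ø = A#, C#, E, G#.
Shared: C#.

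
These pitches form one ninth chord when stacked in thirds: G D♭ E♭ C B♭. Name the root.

Stacking in thirds gives C – E♭ – G – B♭ – D♭, so C is the root — C minor seventh flat nine.

C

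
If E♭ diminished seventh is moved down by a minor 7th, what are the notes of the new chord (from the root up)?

F A-flat C-flat E-double-flat

E-flat down a minor 7th → F. New chord: F diminished seventh.
root → F
3rd (minor 3rd) → A-flat
5th (diminished 5th) → C-flat
7th (diminished 7th) → E-double-flat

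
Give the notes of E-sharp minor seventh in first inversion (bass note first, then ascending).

G-sharp, B-sharp, D-sharp, E-sharp

In root position, E-sharp minor seventh is E-sharp–G-sharp–B-sharp–D-sharp.
First inversion puts the third (G-sharp) in the bass.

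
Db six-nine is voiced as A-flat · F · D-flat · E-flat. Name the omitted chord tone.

B-flat

Db six-nine = D-flat, F, A-flat, B-flat, E-flat. The voicing lacks the 6th (major 6th), B-flat.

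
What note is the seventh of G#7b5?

F#

Root of G#7b5 = G#. The 7th is a minor 7th: G# up a minor 7th → F#.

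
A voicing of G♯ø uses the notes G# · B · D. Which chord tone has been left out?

F#

The full G♯ø chord is G#, B, D, F#.
Comparing with the voicing, the minor 7th (7th) — F# — is absent.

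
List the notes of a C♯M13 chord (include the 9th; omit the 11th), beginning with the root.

C# E# G# B# D# A#

C♯M13 is a major thirteenth built on C#.
root → C#
3rd (major 3rd) → E#
5th (perfect 5th) → G#
7th (major 7th) → B#
9th (major 9th) → D#
13th (major 13th) → A#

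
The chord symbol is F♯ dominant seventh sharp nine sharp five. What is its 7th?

E

F♯ dominant seventh sharp nine sharp five is built on F-sharp; its 7th is a minor 7th above the root.
A seventh above F uses the letter E, and the minor 7th above F-sharp is E.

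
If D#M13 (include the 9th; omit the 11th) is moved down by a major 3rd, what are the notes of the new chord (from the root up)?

A major 3rd down from D# is B, so the new chord is B major thirteenth.
root → B
3rd (major 3rd) → D#
5th (perfect 5th) → F#
7th (major 7th) → A#
9th (major 9th) → C#
13th (major 13th) → G#

B, D#, F#, A#, C#, G#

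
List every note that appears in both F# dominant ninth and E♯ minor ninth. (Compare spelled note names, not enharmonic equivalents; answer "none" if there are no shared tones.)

G-sharp

F# dominant ninth: F-sharp A-sharp C-sharp E G-sharp
E♯ minor ninth: E-sharp G-sharp B-sharp D-sharp F-double-sharp
Common to both → G-sharp.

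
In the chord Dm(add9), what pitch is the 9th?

Root of Dm(add9) = D. The 9th is a major 9th: D up a major 9th → E.

E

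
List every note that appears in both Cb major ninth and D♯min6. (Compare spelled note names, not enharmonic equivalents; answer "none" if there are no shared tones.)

Cb major ninth: C♭ E♭ G♭ B♭ D♭
D♯min6: D♯ F♯ A♯ B♯
Common to both → none.

none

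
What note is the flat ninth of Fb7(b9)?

Gbb

Root of Fb7(b9) = Fb. The 9th is a minor 9th: Fb up a minor 9th → Gbb.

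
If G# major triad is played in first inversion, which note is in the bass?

G# major triad in root position is G-sharp–B-sharp–D-sharp.
First inversion places the third in the bass, which is B-sharp.

B-sharp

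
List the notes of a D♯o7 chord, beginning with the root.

D♯o7: diminished seventh on D#.
- root: D#
- minor 3rd: F#
- diminished 5th: A
- diminished 7th: C

D#  F#  A  C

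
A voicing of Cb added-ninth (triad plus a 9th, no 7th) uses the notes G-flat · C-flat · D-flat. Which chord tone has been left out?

E-flat

The full Cb added-ninth chord is C-flat, E-flat, G-flat, D-flat.
Comparing with the voicing, the major 3rd (3rd) — E-flat — is absent.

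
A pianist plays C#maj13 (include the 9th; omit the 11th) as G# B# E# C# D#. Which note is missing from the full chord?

A#

C#maj13 = C#, E#, G#, B#, D#, A#. The voicing lacks the 13th (major 13th), A#.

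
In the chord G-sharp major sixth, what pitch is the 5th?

D-sharp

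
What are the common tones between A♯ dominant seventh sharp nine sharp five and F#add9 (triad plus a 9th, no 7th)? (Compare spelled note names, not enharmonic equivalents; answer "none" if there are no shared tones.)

A♯ dominant seventh sharp nine sharp five = A#, C##, E##, G#, B##.
F#add9 = F#, A#, C#, G#.
Shared: A#, G#.

A#, G#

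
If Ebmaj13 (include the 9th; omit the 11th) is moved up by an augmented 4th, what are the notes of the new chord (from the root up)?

Eb up an augmented 4th → A. New chord: A major thirteenth.
A — root
C# — major 3rd
E — perfect 5th
G# — major 7th
B — major 9th
F# — major 13th

A, C#, E, G#, B, F#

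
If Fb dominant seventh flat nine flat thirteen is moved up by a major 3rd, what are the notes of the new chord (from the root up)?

A♭  C  E♭  G♭  B𝄫  F♭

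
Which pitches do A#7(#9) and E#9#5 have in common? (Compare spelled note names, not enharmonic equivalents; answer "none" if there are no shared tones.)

A#7(#9) = A#, C##, E#, G#, B##.
E#9#5 = E#, G##, B##, D#, F##.
Shared: E#, B##.

E#, B##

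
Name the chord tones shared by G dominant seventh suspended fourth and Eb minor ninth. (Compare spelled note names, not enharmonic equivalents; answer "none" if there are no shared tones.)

F

G dominant seventh suspended fourth: G C D F
Eb minor ninth: E-flat G-flat B-flat D-flat F
Common to both → F.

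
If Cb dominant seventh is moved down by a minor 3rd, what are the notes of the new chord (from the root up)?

A minor 3rd down from C-flat is A-flat, so the new chord is A-flat dominant seventh.
root → A-flat
3rd (major 3rd) → C
5th (perfect 5th) → E-flat
7th (minor 7th) → G-flat

A-flat C E-flat G-flat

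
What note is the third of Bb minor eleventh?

D-flat

Bb minor eleventh is built on B-flat; its 3rd is a minor 3rd above the root.
A third above B uses the letter D, and the minor 3rd above B-flat is D-flat.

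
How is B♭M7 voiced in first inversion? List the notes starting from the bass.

D  F  A  Bb

In root position, B♭M7 is Bb–D–F–A.
First inversion puts the third (D) in the bass.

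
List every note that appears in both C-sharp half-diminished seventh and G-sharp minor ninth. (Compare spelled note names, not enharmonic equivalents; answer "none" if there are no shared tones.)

C-sharp half-diminished seventh = C#, E, G, B.
G-sharp minor ninth = G#, B, D#, F#, A#.
Shared: B.

B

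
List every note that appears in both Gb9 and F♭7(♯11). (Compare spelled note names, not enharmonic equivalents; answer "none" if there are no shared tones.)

Gb9: Gb Bb Db Fb Ab
F♭7(♯11): Fb Ab Cb Ebb Bb
Common to both → Bb, Fb, Ab.

Bb, Fb, Ab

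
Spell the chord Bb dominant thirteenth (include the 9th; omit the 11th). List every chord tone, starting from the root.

Bb dominant thirteenth: dominant thirteenth on Bb.
root → Bb
3rd (major 3rd) → D
5th (perfect 5th) → F
7th (minor 7th) → Ab
9th (major 9th) → C
13th (major 13th) → G

Bb  D  F  Ab  C  G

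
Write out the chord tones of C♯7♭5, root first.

C♯, E♯, G, B

C♯7♭5 is a dominant seventh flat five built on C♯.
Root: C♯
Major 3rd (3rd): E♯
Diminished 5th (5th): G
Minor 7th (7th): B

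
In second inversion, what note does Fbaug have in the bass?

Fbaug = Fb–Ab–C. Second inversion → fifth in the bass = C.

C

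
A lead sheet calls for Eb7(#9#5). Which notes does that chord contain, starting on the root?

Root Eb, quality dominant seventh sharp nine sharp five:
root → Eb
3rd (major 3rd) → G
5th (augmented 5th) → B
7th (minor 7th) → Db
9th (augmented 9th) → F#

Eb G B Db F#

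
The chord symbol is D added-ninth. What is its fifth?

A

D added-ninth is built on D; its 5th is a perfect 5th above the root.
A fifth above D uses the letter A, and the perfect 5th above D is A.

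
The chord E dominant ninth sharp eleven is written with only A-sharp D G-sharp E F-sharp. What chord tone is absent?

E dominant ninth sharp eleven = E, G-sharp, B, D, F-sharp, A-sharp. The voicing lacks the 5th (perfect 5th), B.

B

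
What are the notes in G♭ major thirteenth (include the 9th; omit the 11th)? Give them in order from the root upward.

G♭ major thirteenth is a major thirteenth built on G♭.
G♭ — root
B♭ — major 3rd
D♭ — perfect 5th
F — major 7th
A♭ — major 9th
E♭ — major 13th

G♭  B♭  D♭  F  A♭  E♭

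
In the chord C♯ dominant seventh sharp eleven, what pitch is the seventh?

C♯ dominant seventh sharp eleven is built on C#; its 7th is a minor 7th above the root.
A seventh above C uses the letter B, and the minor 7th above C# is B.

B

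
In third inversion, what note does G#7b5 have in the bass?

F#

G#7b5 in root position is G#–B#–D–F#.
Third inversion places the seventh in the bass, which is F#.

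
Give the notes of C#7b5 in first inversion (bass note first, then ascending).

E♯ – G – B – C♯

C#7b5 = C♯–E♯–G–B; first inversion → third (E♯) lowest.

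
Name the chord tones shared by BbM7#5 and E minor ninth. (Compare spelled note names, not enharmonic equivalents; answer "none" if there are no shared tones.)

BbM7#5 = Bb, D, F#, A.
E minor ninth = E, G, B, D, F#.
Shared: D, F#.

D, F#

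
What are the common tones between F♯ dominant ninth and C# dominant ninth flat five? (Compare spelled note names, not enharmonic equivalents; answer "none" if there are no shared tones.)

C-sharp

F♯ dominant ninth = F-sharp, A-sharp, C-sharp, E, G-sharp.
C# dominant ninth flat five = C-sharp, E-sharp, G, B, D-sharp.
Shared: C-sharp.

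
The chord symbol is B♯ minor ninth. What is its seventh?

Root of B♯ minor ninth = B#. The 7th is a minor 7th: B# up a minor 7th → A#.

A#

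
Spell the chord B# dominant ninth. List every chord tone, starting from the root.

B♯, D𝄪, F𝄪, A♯, C𝄪

Root B♯, quality dominant ninth:
B♯ — root
D𝄪 — major 3rd
F𝄪 — perfect 5th
A♯ — minor 7th
C𝄪 — major 9th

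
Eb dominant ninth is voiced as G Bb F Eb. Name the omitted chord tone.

Db

The full Eb dominant ninth chord is Eb, G, Bb, Db, F.
Comparing with the voicing, the minor 7th (7th) — Db — is absent.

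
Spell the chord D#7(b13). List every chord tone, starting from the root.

D# – F## – A# – C# – B

D#7(b13) is a dominant seventh flat thirteen built on D#.
Root: D#
Major 3rd (3rd): F##
Perfect 5th (5th): A#
Minor 7th (7th): C#
Minor 13th (13th): B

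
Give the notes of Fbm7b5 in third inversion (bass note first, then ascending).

Ebb  Fb  Abb  Cbb

Fbm7b5 = Fb–Abb–Cbb–Ebb; third inversion → seventh (Ebb) lowest.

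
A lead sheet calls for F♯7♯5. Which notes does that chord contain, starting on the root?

Root F#, quality augmented seventh:
root → F#
3rd (major 3rd) → A#
5th (augmented 5th) → C##
7th (minor 7th) → E

F# – A# – C## – E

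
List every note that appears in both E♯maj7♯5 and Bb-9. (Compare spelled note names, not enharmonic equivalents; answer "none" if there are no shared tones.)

none

E♯maj7♯5: E♯ G𝄪 B𝄪 D𝄪
Bb-9: B♭ D♭ F A♭ C
Common to both → none.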